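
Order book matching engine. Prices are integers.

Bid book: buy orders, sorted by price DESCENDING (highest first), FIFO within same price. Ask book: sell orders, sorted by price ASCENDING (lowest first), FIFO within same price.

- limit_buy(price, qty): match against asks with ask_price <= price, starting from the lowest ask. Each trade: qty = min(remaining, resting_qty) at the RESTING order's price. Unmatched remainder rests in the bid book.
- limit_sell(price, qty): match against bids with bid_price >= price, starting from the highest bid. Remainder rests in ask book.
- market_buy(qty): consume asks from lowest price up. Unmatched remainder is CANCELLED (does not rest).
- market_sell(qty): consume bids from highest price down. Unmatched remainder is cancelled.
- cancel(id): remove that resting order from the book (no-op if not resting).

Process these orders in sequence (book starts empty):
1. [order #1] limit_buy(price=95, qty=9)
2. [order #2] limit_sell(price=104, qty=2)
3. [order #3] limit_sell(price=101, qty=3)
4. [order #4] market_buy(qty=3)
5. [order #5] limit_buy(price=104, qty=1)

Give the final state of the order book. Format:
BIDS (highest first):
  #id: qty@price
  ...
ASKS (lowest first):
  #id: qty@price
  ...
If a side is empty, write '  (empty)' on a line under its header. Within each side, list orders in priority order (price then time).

After op 1 [order #1] limit_buy(price=95, qty=9): fills=none; bids=[#1:9@95] asks=[-]
After op 2 [order #2] limit_sell(price=104, qty=2): fills=none; bids=[#1:9@95] asks=[#2:2@104]
After op 3 [order #3] limit_sell(price=101, qty=3): fills=none; bids=[#1:9@95] asks=[#3:3@101 #2:2@104]
After op 4 [order #4] market_buy(qty=3): fills=#4x#3:3@101; bids=[#1:9@95] asks=[#2:2@104]
After op 5 [order #5] limit_buy(price=104, qty=1): fills=#5x#2:1@104; bids=[#1:9@95] asks=[#2:1@104]

Answer: BIDS (highest first):
  #1: 9@95
ASKS (lowest first):
  #2: 1@104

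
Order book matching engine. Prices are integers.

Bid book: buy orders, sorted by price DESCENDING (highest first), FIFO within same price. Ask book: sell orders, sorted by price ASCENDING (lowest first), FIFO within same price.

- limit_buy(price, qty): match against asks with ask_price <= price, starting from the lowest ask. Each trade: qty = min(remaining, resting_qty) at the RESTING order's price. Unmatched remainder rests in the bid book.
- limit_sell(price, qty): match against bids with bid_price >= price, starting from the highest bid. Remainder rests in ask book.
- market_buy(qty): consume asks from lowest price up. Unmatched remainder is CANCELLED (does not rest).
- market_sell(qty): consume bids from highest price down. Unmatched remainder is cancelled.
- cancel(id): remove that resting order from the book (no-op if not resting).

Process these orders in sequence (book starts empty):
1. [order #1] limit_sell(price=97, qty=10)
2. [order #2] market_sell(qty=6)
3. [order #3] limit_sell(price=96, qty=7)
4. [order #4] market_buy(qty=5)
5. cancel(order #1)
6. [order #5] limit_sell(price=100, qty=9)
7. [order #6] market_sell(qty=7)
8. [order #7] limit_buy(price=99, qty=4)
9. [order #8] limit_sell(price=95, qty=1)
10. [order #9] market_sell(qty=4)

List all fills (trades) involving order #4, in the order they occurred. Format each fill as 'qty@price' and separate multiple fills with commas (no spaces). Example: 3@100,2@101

Answer: 5@96

Derivation:
After op 1 [order #1] limit_sell(price=97, qty=10): fills=none; bids=[-] asks=[#1:10@97]
After op 2 [order #2] market_sell(qty=6): fills=none; bids=[-] asks=[#1:10@97]
After op 3 [order #3] limit_sell(price=96, qty=7): fills=none; bids=[-] asks=[#3:7@96 #1:10@97]
After op 4 [order #4] market_buy(qty=5): fills=#4x#3:5@96; bids=[-] asks=[#3:2@96 #1:10@97]
After op 5 cancel(order #1): fills=none; bids=[-] asks=[#3:2@96]
After op 6 [order #5] limit_sell(price=100, qty=9): fills=none; bids=[-] asks=[#3:2@96 #5:9@100]
After op 7 [order #6] market_sell(qty=7): fills=none; bids=[-] asks=[#3:2@96 #5:9@100]
After op 8 [order #7] limit_buy(price=99, qty=4): fills=#7x#3:2@96; bids=[#7:2@99] asks=[#5:9@100]
After op 9 [order #8] limit_sell(price=95, qty=1): fills=#7x#8:1@99; bids=[#7:1@99] asks=[#5:9@100]
After op 10 [order #9] market_sell(qty=4): fills=#7x#9:1@99; bids=[-] asks=[#5:9@100]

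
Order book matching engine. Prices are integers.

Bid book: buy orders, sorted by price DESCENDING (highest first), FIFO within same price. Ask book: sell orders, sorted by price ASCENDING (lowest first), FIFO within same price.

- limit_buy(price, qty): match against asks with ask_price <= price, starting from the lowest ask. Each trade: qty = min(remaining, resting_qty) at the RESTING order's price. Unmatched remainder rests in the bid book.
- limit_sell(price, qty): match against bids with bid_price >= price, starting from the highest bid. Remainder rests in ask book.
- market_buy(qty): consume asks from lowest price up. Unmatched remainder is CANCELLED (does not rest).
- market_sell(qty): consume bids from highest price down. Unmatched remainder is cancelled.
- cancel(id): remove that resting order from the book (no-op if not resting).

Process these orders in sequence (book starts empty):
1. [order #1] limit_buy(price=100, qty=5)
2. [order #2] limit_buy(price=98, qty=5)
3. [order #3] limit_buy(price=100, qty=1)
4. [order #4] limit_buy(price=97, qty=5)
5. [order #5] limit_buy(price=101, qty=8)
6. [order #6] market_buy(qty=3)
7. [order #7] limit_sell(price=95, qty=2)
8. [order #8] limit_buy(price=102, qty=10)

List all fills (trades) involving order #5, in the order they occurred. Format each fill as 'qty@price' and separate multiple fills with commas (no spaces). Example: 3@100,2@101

Answer: 2@101

Derivation:
After op 1 [order #1] limit_buy(price=100, qty=5): fills=none; bids=[#1:5@100] asks=[-]
After op 2 [order #2] limit_buy(price=98, qty=5): fills=none; bids=[#1:5@100 #2:5@98] asks=[-]
After op 3 [order #3] limit_buy(price=100, qty=1): fills=none; bids=[#1:5@100 #3:1@100 #2:5@98] asks=[-]
After op 4 [order #4] limit_buy(price=97, qty=5): fills=none; bids=[#1:5@100 #3:1@100 #2:5@98 #4:5@97] asks=[-]
After op 5 [order #5] limit_buy(price=101, qty=8): fills=none; bids=[#5:8@101 #1:5@100 #3:1@100 #2:5@98 #4:5@97] asks=[-]
After op 6 [order #6] market_buy(qty=3): fills=none; bids=[#5:8@101 #1:5@100 #3:1@100 #2:5@98 #4:5@97] asks=[-]
After op 7 [order #7] limit_sell(price=95, qty=2): fills=#5x#7:2@101; bids=[#5:6@101 #1:5@100 #3:1@100 #2:5@98 #4:5@97] asks=[-]
After op 8 [order #8] limit_buy(price=102, qty=10): fills=none; bids=[#8:10@102 #5:6@101 #1:5@100 #3:1@100 #2:5@98 #4:5@97] asks=[-]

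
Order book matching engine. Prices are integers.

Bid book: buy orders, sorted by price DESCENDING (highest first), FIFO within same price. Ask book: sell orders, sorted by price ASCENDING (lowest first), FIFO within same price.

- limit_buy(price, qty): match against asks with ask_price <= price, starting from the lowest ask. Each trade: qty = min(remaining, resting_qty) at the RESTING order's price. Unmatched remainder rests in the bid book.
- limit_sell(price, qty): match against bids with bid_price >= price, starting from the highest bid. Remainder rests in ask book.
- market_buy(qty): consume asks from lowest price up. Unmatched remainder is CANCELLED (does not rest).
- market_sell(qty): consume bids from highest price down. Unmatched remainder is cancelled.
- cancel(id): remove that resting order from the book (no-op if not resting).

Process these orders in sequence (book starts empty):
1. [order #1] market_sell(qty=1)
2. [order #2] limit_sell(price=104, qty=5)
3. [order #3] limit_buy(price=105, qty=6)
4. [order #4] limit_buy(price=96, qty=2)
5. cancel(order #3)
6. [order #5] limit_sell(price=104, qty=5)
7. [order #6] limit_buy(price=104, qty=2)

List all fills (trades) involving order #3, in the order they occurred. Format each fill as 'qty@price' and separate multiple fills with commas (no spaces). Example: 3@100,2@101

Answer: 5@104

Derivation:
After op 1 [order #1] market_sell(qty=1): fills=none; bids=[-] asks=[-]
After op 2 [order #2] limit_sell(price=104, qty=5): fills=none; bids=[-] asks=[#2:5@104]
After op 3 [order #3] limit_buy(price=105, qty=6): fills=#3x#2:5@104; bids=[#3:1@105] asks=[-]
After op 4 [order #4] limit_buy(price=96, qty=2): fills=none; bids=[#3:1@105 #4:2@96] asks=[-]
After op 5 cancel(order #3): fills=none; bids=[#4:2@96] asks=[-]
After op 6 [order #5] limit_sell(price=104, qty=5): fills=none; bids=[#4:2@96] asks=[#5:5@104]
After op 7 [order #6] limit_buy(price=104, qty=2): fills=#6x#5:2@104; bids=[#4:2@96] asks=[#5:3@104]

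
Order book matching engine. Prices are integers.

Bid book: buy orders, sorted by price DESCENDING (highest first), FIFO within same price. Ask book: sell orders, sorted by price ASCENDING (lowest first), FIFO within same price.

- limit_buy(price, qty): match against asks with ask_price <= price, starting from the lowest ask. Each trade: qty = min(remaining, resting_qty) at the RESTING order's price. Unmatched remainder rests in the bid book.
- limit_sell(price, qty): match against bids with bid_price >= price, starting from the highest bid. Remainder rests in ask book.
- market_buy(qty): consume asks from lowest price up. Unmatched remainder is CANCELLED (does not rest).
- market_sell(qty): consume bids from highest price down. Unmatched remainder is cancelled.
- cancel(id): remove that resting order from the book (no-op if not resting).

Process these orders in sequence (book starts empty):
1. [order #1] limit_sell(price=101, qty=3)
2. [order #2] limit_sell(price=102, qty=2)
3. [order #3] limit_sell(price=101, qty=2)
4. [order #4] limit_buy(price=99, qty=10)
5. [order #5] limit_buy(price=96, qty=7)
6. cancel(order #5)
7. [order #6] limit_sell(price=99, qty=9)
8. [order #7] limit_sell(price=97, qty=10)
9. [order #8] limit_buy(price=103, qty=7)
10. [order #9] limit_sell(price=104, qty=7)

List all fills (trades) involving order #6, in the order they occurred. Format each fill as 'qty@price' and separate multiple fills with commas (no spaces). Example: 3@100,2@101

After op 1 [order #1] limit_sell(price=101, qty=3): fills=none; bids=[-] asks=[#1:3@101]
After op 2 [order #2] limit_sell(price=102, qty=2): fills=none; bids=[-] asks=[#1:3@101 #2:2@102]
After op 3 [order #3] limit_sell(price=101, qty=2): fills=none; bids=[-] asks=[#1:3@101 #3:2@101 #2:2@102]
After op 4 [order #4] limit_buy(price=99, qty=10): fills=none; bids=[#4:10@99] asks=[#1:3@101 #3:2@101 #2:2@102]
After op 5 [order #5] limit_buy(price=96, qty=7): fills=none; bids=[#4:10@99 #5:7@96] asks=[#1:3@101 #3:2@101 #2:2@102]
After op 6 cancel(order #5): fills=none; bids=[#4:10@99] asks=[#1:3@101 #3:2@101 #2:2@102]
After op 7 [order #6] limit_sell(price=99, qty=9): fills=#4x#6:9@99; bids=[#4:1@99] asks=[#1:3@101 #3:2@101 #2:2@102]
After op 8 [order #7] limit_sell(price=97, qty=10): fills=#4x#7:1@99; bids=[-] asks=[#7:9@97 #1:3@101 #3:2@101 #2:2@102]
After op 9 [order #8] limit_buy(price=103, qty=7): fills=#8x#7:7@97; bids=[-] asks=[#7:2@97 #1:3@101 #3:2@101 #2:2@102]
After op 10 [order #9] limit_sell(price=104, qty=7): fills=none; bids=[-] asks=[#7:2@97 #1:3@101 #3:2@101 #2:2@102 #9:7@104]

Answer: 9@99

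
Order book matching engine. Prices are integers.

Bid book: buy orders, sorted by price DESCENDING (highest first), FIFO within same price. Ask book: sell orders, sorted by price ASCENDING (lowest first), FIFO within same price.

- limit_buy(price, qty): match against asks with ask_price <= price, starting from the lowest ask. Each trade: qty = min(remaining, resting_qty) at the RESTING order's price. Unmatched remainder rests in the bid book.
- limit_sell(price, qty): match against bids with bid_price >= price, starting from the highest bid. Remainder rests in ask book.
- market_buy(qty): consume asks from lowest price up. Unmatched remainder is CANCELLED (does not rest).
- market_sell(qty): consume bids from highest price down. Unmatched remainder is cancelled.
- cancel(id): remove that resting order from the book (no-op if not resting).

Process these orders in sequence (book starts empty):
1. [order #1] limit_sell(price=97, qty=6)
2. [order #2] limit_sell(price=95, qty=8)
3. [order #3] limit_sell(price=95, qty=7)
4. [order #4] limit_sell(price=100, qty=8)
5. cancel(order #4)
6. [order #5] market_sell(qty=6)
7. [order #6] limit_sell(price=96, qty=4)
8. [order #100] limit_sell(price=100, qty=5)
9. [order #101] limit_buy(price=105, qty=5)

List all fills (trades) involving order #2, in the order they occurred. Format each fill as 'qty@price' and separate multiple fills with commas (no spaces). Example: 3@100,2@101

After op 1 [order #1] limit_sell(price=97, qty=6): fills=none; bids=[-] asks=[#1:6@97]
After op 2 [order #2] limit_sell(price=95, qty=8): fills=none; bids=[-] asks=[#2:8@95 #1:6@97]
After op 3 [order #3] limit_sell(price=95, qty=7): fills=none; bids=[-] asks=[#2:8@95 #3:7@95 #1:6@97]
After op 4 [order #4] limit_sell(price=100, qty=8): fills=none; bids=[-] asks=[#2:8@95 #3:7@95 #1:6@97 #4:8@100]
After op 5 cancel(order #4): fills=none; bids=[-] asks=[#2:8@95 #3:7@95 #1:6@97]
After op 6 [order #5] market_sell(qty=6): fills=none; bids=[-] asks=[#2:8@95 #3:7@95 #1:6@97]
After op 7 [order #6] limit_sell(price=96, qty=4): fills=none; bids=[-] asks=[#2:8@95 #3:7@95 #6:4@96 #1:6@97]
After op 8 [order #100] limit_sell(price=100, qty=5): fills=none; bids=[-] asks=[#2:8@95 #3:7@95 #6:4@96 #1:6@97 #100:5@100]
After op 9 [order #101] limit_buy(price=105, qty=5): fills=#101x#2:5@95; bids=[-] asks=[#2:3@95 #3:7@95 #6:4@96 #1:6@97 #100:5@100]

Answer: 5@95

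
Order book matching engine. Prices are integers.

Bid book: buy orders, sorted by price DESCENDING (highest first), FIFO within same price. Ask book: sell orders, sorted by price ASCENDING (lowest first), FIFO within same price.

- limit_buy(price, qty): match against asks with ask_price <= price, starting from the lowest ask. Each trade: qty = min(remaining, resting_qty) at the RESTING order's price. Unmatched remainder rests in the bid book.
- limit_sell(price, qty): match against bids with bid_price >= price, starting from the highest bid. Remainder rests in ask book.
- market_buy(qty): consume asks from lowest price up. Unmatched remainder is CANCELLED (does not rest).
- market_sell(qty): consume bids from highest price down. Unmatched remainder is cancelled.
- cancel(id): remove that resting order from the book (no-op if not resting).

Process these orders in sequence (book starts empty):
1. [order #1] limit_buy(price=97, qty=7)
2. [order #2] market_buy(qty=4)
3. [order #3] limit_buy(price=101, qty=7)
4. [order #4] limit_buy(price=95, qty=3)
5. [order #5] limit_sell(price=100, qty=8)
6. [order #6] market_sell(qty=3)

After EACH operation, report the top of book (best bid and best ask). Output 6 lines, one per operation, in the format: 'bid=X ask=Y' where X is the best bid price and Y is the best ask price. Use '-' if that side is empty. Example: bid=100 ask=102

After op 1 [order #1] limit_buy(price=97, qty=7): fills=none; bids=[#1:7@97] asks=[-]
After op 2 [order #2] market_buy(qty=4): fills=none; bids=[#1:7@97] asks=[-]
After op 3 [order #3] limit_buy(price=101, qty=7): fills=none; bids=[#3:7@101 #1:7@97] asks=[-]
After op 4 [order #4] limit_buy(price=95, qty=3): fills=none; bids=[#3:7@101 #1:7@97 #4:3@95] asks=[-]
After op 5 [order #5] limit_sell(price=100, qty=8): fills=#3x#5:7@101; bids=[#1:7@97 #4:3@95] asks=[#5:1@100]
After op 6 [order #6] market_sell(qty=3): fills=#1x#6:3@97; bids=[#1:4@97 #4:3@95] asks=[#5:1@100]

Answer: bid=97 ask=-
bid=97 ask=-
bid=101 ask=-
bid=101 ask=-
bid=97 ask=100
bid=97 ask=100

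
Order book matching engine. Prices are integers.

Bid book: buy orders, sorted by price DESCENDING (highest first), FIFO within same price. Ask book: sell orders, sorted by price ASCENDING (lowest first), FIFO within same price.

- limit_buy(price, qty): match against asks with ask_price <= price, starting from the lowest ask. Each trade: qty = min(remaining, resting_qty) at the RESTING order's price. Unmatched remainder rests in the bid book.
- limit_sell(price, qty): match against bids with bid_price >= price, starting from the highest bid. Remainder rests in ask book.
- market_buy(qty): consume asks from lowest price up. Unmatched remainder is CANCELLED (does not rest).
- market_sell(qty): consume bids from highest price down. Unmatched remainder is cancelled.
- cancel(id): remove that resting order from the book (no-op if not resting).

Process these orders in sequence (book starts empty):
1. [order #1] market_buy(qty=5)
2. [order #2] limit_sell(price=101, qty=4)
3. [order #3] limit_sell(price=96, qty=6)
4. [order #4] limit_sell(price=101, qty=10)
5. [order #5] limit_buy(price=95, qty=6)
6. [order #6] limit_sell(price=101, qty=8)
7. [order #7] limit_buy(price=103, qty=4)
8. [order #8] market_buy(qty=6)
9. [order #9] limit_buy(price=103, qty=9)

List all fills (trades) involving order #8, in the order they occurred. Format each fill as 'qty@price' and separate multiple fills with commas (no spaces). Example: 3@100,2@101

After op 1 [order #1] market_buy(qty=5): fills=none; bids=[-] asks=[-]
After op 2 [order #2] limit_sell(price=101, qty=4): fills=none; bids=[-] asks=[#2:4@101]
After op 3 [order #3] limit_sell(price=96, qty=6): fills=none; bids=[-] asks=[#3:6@96 #2:4@101]
After op 4 [order #4] limit_sell(price=101, qty=10): fills=none; bids=[-] asks=[#3:6@96 #2:4@101 #4:10@101]
After op 5 [order #5] limit_buy(price=95, qty=6): fills=none; bids=[#5:6@95] asks=[#3:6@96 #2:4@101 #4:10@101]
After op 6 [order #6] limit_sell(price=101, qty=8): fills=none; bids=[#5:6@95] asks=[#3:6@96 #2:4@101 #4:10@101 #6:8@101]
After op 7 [order #7] limit_buy(price=103, qty=4): fills=#7x#3:4@96; bids=[#5:6@95] asks=[#3:2@96 #2:4@101 #4:10@101 #6:8@101]
After op 8 [order #8] market_buy(qty=6): fills=#8x#3:2@96 #8x#2:4@101; bids=[#5:6@95] asks=[#4:10@101 #6:8@101]
After op 9 [order #9] limit_buy(price=103, qty=9): fills=#9x#4:9@101; bids=[#5:6@95] asks=[#4:1@101 #6:8@101]

Answer: 2@96,4@101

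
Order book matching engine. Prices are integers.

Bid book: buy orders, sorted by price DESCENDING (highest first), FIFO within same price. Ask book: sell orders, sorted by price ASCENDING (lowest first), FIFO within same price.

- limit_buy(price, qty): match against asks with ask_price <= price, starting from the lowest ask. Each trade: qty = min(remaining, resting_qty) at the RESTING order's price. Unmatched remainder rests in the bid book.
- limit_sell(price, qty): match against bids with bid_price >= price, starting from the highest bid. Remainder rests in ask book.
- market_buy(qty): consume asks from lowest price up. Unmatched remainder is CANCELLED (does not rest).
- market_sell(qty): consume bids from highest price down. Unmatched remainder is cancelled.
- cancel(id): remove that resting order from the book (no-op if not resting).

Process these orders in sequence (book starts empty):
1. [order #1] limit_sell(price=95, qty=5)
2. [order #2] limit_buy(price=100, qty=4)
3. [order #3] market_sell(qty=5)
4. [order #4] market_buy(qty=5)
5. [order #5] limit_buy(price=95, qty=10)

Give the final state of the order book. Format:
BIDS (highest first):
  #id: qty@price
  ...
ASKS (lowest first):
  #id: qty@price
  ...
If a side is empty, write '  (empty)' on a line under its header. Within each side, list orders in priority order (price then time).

After op 1 [order #1] limit_sell(price=95, qty=5): fills=none; bids=[-] asks=[#1:5@95]
After op 2 [order #2] limit_buy(price=100, qty=4): fills=#2x#1:4@95; bids=[-] asks=[#1:1@95]
After op 3 [order #3] market_sell(qty=5): fills=none; bids=[-] asks=[#1:1@95]
After op 4 [order #4] market_buy(qty=5): fills=#4x#1:1@95; bids=[-] asks=[-]
After op 5 [order #5] limit_buy(price=95, qty=10): fills=none; bids=[#5:10@95] asks=[-]

Answer: BIDS (highest first):
  #5: 10@95
ASKS (lowest first):
  (empty)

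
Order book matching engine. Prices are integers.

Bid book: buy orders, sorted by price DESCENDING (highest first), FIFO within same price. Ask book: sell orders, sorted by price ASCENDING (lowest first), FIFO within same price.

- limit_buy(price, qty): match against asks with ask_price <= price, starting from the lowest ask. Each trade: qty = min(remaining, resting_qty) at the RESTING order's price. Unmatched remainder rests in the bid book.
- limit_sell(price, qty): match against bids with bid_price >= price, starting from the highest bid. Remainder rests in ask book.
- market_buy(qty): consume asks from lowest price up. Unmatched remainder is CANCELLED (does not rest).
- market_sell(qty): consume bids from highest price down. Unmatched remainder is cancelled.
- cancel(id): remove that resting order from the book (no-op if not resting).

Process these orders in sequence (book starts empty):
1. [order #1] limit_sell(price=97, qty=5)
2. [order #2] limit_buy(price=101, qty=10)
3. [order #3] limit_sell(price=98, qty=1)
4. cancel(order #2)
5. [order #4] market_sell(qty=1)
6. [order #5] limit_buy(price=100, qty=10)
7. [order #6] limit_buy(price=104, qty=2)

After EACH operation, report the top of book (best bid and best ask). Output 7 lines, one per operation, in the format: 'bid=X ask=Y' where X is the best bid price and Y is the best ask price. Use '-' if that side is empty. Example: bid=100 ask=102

Answer: bid=- ask=97
bid=101 ask=-
bid=101 ask=-
bid=- ask=-
bid=- ask=-
bid=100 ask=-
bid=104 ask=-

Derivation:
After op 1 [order #1] limit_sell(price=97, qty=5): fills=none; bids=[-] asks=[#1:5@97]
After op 2 [order #2] limit_buy(price=101, qty=10): fills=#2x#1:5@97; bids=[#2:5@101] asks=[-]
After op 3 [order #3] limit_sell(price=98, qty=1): fills=#2x#3:1@101; bids=[#2:4@101] asks=[-]
After op 4 cancel(order #2): fills=none; bids=[-] asks=[-]
After op 5 [order #4] market_sell(qty=1): fills=none; bids=[-] asks=[-]
After op 6 [order #5] limit_buy(price=100, qty=10): fills=none; bids=[#5:10@100] asks=[-]
After op 7 [order #6] limit_buy(price=104, qty=2): fills=none; bids=[#6:2@104 #5:10@100] asks=[-]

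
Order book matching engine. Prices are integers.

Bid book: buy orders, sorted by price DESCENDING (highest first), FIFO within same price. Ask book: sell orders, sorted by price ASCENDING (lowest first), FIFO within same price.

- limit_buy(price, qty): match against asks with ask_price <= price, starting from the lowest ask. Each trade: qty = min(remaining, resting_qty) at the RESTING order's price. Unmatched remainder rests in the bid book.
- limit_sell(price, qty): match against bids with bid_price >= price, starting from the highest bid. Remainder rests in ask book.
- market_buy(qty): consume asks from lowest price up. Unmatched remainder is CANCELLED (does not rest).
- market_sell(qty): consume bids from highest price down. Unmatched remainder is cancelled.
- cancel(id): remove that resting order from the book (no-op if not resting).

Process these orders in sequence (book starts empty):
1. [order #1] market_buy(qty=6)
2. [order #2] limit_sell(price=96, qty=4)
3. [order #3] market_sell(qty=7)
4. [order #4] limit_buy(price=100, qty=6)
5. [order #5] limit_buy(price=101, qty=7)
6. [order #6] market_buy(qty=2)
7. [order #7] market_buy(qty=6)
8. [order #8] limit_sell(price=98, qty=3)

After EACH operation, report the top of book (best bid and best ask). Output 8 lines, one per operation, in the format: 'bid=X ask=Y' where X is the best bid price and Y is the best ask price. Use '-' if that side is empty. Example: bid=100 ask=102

After op 1 [order #1] market_buy(qty=6): fills=none; bids=[-] asks=[-]
After op 2 [order #2] limit_sell(price=96, qty=4): fills=none; bids=[-] asks=[#2:4@96]
After op 3 [order #3] market_sell(qty=7): fills=none; bids=[-] asks=[#2:4@96]
After op 4 [order #4] limit_buy(price=100, qty=6): fills=#4x#2:4@96; bids=[#4:2@100] asks=[-]
After op 5 [order #5] limit_buy(price=101, qty=7): fills=none; bids=[#5:7@101 #4:2@100] asks=[-]
After op 6 [order #6] market_buy(qty=2): fills=none; bids=[#5:7@101 #4:2@100] asks=[-]
After op 7 [order #7] market_buy(qty=6): fills=none; bids=[#5:7@101 #4:2@100] asks=[-]
After op 8 [order #8] limit_sell(price=98, qty=3): fills=#5x#8:3@101; bids=[#5:4@101 #4:2@100] asks=[-]

Answer: bid=- ask=-
bid=- ask=96
bid=- ask=96
bid=100 ask=-
bid=101 ask=-
bid=101 ask=-
bid=101 ask=-
bid=101 ask=-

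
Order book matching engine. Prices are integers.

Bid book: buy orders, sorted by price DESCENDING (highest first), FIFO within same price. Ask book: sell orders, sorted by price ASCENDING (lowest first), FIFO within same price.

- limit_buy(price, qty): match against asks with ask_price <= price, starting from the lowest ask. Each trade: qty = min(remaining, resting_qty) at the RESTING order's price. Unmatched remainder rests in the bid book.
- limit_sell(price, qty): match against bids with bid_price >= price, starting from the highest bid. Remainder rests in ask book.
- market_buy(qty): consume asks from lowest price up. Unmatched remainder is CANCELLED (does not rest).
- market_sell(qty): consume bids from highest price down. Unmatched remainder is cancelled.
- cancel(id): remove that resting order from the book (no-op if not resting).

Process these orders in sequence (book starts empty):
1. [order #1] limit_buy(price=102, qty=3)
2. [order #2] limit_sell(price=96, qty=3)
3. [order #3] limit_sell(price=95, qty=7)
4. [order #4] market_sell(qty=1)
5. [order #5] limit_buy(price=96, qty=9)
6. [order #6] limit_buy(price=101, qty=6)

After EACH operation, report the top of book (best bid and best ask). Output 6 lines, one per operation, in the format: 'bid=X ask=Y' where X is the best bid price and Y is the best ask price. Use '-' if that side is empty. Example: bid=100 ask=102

Answer: bid=102 ask=-
bid=- ask=-
bid=- ask=95
bid=- ask=95
bid=96 ask=-
bid=101 ask=-

Derivation:
After op 1 [order #1] limit_buy(price=102, qty=3): fills=none; bids=[#1:3@102] asks=[-]
After op 2 [order #2] limit_sell(price=96, qty=3): fills=#1x#2:3@102; bids=[-] asks=[-]
After op 3 [order #3] limit_sell(price=95, qty=7): fills=none; bids=[-] asks=[#3:7@95]
After op 4 [order #4] market_sell(qty=1): fills=none; bids=[-] asks=[#3:7@95]
After op 5 [order #5] limit_buy(price=96, qty=9): fills=#5x#3:7@95; bids=[#5:2@96] asks=[-]
After op 6 [order #6] limit_buy(price=101, qty=6): fills=none; bids=[#6:6@101 #5:2@96] asks=[-]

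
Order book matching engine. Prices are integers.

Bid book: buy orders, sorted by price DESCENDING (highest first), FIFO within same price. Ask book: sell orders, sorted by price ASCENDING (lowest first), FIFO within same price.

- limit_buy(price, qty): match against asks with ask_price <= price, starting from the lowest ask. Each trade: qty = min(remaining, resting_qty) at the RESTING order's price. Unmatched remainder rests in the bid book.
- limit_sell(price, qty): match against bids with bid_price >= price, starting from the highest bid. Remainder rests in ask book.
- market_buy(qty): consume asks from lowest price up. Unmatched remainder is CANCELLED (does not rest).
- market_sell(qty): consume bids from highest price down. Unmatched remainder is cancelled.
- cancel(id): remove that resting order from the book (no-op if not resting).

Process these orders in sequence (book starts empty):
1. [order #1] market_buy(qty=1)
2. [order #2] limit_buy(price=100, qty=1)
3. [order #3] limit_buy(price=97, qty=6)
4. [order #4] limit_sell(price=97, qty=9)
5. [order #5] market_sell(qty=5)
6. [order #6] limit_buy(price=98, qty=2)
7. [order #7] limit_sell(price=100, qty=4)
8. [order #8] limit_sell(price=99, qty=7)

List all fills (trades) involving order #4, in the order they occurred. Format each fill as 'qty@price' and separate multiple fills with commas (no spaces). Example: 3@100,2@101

Answer: 1@100,6@97,2@97

Derivation:
After op 1 [order #1] market_buy(qty=1): fills=none; bids=[-] asks=[-]
After op 2 [order #2] limit_buy(price=100, qty=1): fills=none; bids=[#2:1@100] asks=[-]
After op 3 [order #3] limit_buy(price=97, qty=6): fills=none; bids=[#2:1@100 #3:6@97] asks=[-]
After op 4 [order #4] limit_sell(price=97, qty=9): fills=#2x#4:1@100 #3x#4:6@97; bids=[-] asks=[#4:2@97]
After op 5 [order #5] market_sell(qty=5): fills=none; bids=[-] asks=[#4:2@97]
After op 6 [order #6] limit_buy(price=98, qty=2): fills=#6x#4:2@97; bids=[-] asks=[-]
After op 7 [order #7] limit_sell(price=100, qty=4): fills=none; bids=[-] asks=[#7:4@100]
After op 8 [order #8] limit_sell(price=99, qty=7): fills=none; bids=[-] asks=[#8:7@99 #7:4@100]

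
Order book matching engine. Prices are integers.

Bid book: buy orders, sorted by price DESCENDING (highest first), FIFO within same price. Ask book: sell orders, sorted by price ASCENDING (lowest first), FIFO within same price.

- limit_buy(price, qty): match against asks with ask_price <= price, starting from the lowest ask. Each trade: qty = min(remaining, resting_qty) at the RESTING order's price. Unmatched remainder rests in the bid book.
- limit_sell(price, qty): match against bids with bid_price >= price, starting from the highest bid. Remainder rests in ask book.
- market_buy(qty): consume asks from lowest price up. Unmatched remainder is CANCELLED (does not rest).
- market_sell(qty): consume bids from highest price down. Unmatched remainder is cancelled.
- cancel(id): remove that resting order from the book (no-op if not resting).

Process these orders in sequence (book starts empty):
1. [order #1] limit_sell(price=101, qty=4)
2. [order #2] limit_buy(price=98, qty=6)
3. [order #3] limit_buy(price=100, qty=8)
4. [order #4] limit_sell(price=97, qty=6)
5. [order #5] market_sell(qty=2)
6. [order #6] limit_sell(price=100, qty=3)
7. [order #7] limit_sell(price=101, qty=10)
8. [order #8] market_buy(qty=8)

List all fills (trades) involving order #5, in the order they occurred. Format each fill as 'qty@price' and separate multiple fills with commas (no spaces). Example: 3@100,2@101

After op 1 [order #1] limit_sell(price=101, qty=4): fills=none; bids=[-] asks=[#1:4@101]
After op 2 [order #2] limit_buy(price=98, qty=6): fills=none; bids=[#2:6@98] asks=[#1:4@101]
After op 3 [order #3] limit_buy(price=100, qty=8): fills=none; bids=[#3:8@100 #2:6@98] asks=[#1:4@101]
After op 4 [order #4] limit_sell(price=97, qty=6): fills=#3x#4:6@100; bids=[#3:2@100 #2:6@98] asks=[#1:4@101]
After op 5 [order #5] market_sell(qty=2): fills=#3x#5:2@100; bids=[#2:6@98] asks=[#1:4@101]
After op 6 [order #6] limit_sell(price=100, qty=3): fills=none; bids=[#2:6@98] asks=[#6:3@100 #1:4@101]
After op 7 [order #7] limit_sell(price=101, qty=10): fills=none; bids=[#2:6@98] asks=[#6:3@100 #1:4@101 #7:10@101]
After op 8 [order #8] market_buy(qty=8): fills=#8x#6:3@100 #8x#1:4@101 #8x#7:1@101; bids=[#2:6@98] asks=[#7:9@101]

Answer: 2@100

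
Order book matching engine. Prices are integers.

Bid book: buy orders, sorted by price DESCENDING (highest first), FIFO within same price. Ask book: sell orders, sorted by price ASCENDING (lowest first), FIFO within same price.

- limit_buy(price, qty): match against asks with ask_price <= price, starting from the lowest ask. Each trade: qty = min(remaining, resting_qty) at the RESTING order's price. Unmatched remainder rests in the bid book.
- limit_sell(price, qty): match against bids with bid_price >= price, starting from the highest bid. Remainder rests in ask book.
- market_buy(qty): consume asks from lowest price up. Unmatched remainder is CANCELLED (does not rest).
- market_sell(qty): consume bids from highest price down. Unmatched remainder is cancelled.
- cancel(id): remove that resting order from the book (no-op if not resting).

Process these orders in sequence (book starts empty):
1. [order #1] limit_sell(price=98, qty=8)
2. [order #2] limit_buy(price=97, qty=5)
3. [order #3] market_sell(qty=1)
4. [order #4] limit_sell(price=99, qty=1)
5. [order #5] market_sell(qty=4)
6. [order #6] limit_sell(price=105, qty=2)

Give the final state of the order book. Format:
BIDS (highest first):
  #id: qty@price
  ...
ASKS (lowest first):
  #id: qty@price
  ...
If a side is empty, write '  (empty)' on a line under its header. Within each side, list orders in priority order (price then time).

After op 1 [order #1] limit_sell(price=98, qty=8): fills=none; bids=[-] asks=[#1:8@98]
After op 2 [order #2] limit_buy(price=97, qty=5): fills=none; bids=[#2:5@97] asks=[#1:8@98]
After op 3 [order #3] market_sell(qty=1): fills=#2x#3:1@97; bids=[#2:4@97] asks=[#1:8@98]
After op 4 [order #4] limit_sell(price=99, qty=1): fills=none; bids=[#2:4@97] asks=[#1:8@98 #4:1@99]
After op 5 [order #5] market_sell(qty=4): fills=#2x#5:4@97; bids=[-] asks=[#1:8@98 #4:1@99]
After op 6 [order #6] limit_sell(price=105, qty=2): fills=none; bids=[-] asks=[#1:8@98 #4:1@99 #6:2@105]

Answer: BIDS (highest first):
  (empty)
ASKS (lowest first):
  #1: 8@98
  #4: 1@99
  #6: 2@105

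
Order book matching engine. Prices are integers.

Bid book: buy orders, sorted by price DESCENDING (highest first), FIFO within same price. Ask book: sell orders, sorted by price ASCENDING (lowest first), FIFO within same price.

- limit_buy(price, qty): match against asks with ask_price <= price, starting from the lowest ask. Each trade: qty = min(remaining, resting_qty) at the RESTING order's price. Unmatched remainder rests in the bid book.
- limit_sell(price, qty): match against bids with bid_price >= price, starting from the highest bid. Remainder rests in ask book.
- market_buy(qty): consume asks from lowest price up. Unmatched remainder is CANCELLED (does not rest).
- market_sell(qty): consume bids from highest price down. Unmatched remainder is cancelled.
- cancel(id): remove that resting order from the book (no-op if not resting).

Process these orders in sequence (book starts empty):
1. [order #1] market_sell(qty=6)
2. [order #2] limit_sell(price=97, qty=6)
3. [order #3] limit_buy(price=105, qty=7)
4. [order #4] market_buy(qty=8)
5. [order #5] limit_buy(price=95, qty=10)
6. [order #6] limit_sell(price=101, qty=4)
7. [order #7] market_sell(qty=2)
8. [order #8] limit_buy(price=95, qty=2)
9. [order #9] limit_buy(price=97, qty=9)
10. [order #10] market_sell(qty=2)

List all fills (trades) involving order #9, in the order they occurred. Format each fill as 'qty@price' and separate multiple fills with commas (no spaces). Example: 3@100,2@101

Answer: 2@97

Derivation:
After op 1 [order #1] market_sell(qty=6): fills=none; bids=[-] asks=[-]
After op 2 [order #2] limit_sell(price=97, qty=6): fills=none; bids=[-] asks=[#2:6@97]
After op 3 [order #3] limit_buy(price=105, qty=7): fills=#3x#2:6@97; bids=[#3:1@105] asks=[-]
After op 4 [order #4] market_buy(qty=8): fills=none; bids=[#3:1@105] asks=[-]
After op 5 [order #5] limit_buy(price=95, qty=10): fills=none; bids=[#3:1@105 #5:10@95] asks=[-]
After op 6 [order #6] limit_sell(price=101, qty=4): fills=#3x#6:1@105; bids=[#5:10@95] asks=[#6:3@101]
After op 7 [order #7] market_sell(qty=2): fills=#5x#7:2@95; bids=[#5:8@95] asks=[#6:3@101]
After op 8 [order #8] limit_buy(price=95, qty=2): fills=none; bids=[#5:8@95 #8:2@95] asks=[#6:3@101]
After op 9 [order #9] limit_buy(price=97, qty=9): fills=none; bids=[#9:9@97 #5:8@95 #8:2@95] asks=[#6:3@101]
After op 10 [order #10] market_sell(qty=2): fills=#9x#10:2@97; bids=[#9:7@97 #5:8@95 #8:2@95] asks=[#6:3@101]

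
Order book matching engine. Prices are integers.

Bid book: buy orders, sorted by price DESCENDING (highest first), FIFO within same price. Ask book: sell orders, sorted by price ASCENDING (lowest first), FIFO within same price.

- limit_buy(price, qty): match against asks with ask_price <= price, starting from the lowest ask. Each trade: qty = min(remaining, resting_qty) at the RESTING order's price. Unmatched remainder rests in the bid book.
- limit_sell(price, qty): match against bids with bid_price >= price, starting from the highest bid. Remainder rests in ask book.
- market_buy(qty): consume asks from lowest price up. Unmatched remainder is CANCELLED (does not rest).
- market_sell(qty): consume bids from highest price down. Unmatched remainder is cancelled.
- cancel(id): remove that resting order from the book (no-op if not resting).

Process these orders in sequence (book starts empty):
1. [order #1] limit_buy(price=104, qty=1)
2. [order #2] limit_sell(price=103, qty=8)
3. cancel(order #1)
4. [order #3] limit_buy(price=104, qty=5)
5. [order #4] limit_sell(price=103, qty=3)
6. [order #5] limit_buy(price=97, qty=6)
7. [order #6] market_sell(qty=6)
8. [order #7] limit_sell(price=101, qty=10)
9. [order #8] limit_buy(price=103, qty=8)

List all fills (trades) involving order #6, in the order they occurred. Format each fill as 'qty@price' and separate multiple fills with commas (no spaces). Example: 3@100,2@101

Answer: 6@97

Derivation:
After op 1 [order #1] limit_buy(price=104, qty=1): fills=none; bids=[#1:1@104] asks=[-]
After op 2 [order #2] limit_sell(price=103, qty=8): fills=#1x#2:1@104; bids=[-] asks=[#2:7@103]
After op 3 cancel(order #1): fills=none; bids=[-] asks=[#2:7@103]
After op 4 [order #3] limit_buy(price=104, qty=5): fills=#3x#2:5@103; bids=[-] asks=[#2:2@103]
After op 5 [order #4] limit_sell(price=103, qty=3): fills=none; bids=[-] asks=[#2:2@103 #4:3@103]
After op 6 [order #5] limit_buy(price=97, qty=6): fills=none; bids=[#5:6@97] asks=[#2:2@103 #4:3@103]
After op 7 [order #6] market_sell(qty=6): fills=#5x#6:6@97; bids=[-] asks=[#2:2@103 #4:3@103]
After op 8 [order #7] limit_sell(price=101, qty=10): fills=none; bids=[-] asks=[#7:10@101 #2:2@103 #4:3@103]
After op 9 [order #8] limit_buy(price=103, qty=8): fills=#8x#7:8@101; bids=[-] asks=[#7:2@101 #2:2@103 #4:3@103]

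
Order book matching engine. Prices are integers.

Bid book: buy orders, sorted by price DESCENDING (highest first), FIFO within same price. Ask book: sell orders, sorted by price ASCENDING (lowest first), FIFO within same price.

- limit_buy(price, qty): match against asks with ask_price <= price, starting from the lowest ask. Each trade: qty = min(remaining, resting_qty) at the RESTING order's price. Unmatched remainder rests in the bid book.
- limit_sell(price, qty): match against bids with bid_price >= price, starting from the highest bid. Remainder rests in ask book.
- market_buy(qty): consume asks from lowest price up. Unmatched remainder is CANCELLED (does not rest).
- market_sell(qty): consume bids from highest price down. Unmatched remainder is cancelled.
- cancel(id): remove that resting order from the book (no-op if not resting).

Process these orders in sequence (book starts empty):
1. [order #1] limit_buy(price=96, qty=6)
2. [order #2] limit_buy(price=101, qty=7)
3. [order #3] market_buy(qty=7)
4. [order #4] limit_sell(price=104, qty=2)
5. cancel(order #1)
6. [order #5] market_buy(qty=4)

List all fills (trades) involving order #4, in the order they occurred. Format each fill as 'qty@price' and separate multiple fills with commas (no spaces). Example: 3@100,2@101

Answer: 2@104

Derivation:
After op 1 [order #1] limit_buy(price=96, qty=6): fills=none; bids=[#1:6@96] asks=[-]
After op 2 [order #2] limit_buy(price=101, qty=7): fills=none; bids=[#2:7@101 #1:6@96] asks=[-]
After op 3 [order #3] market_buy(qty=7): fills=none; bids=[#2:7@101 #1:6@96] asks=[-]
After op 4 [order #4] limit_sell(price=104, qty=2): fills=none; bids=[#2:7@101 #1:6@96] asks=[#4:2@104]
After op 5 cancel(order #1): fills=none; bids=[#2:7@101] asks=[#4:2@104]
After op 6 [order #5] market_buy(qty=4): fills=#5x#4:2@104; bids=[#2:7@101] asks=[-]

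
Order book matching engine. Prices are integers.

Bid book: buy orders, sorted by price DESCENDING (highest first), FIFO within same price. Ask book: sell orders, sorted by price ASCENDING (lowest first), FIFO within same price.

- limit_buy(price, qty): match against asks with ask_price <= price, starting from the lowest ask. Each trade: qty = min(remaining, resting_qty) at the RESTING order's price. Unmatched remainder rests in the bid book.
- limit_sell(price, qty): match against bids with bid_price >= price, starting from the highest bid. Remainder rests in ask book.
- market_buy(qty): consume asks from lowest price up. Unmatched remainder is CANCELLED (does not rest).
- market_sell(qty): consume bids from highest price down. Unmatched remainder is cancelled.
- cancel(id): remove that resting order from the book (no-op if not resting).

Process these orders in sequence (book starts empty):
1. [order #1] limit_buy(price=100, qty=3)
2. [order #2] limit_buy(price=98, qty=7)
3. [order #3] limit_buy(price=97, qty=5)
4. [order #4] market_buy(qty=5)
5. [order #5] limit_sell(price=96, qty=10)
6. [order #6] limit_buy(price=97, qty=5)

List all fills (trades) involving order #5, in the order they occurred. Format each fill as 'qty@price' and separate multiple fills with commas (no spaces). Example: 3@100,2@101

Answer: 3@100,7@98

Derivation:
After op 1 [order #1] limit_buy(price=100, qty=3): fills=none; bids=[#1:3@100] asks=[-]
After op 2 [order #2] limit_buy(price=98, qty=7): fills=none; bids=[#1:3@100 #2:7@98] asks=[-]
After op 3 [order #3] limit_buy(price=97, qty=5): fills=none; bids=[#1:3@100 #2:7@98 #3:5@97] asks=[-]
After op 4 [order #4] market_buy(qty=5): fills=none; bids=[#1:3@100 #2:7@98 #3:5@97] asks=[-]
After op 5 [order #5] limit_sell(price=96, qty=10): fills=#1x#5:3@100 #2x#5:7@98; bids=[#3:5@97] asks=[-]
After op 6 [order #6] limit_buy(price=97, qty=5): fills=none; bids=[#3:5@97 #6:5@97] asks=[-]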